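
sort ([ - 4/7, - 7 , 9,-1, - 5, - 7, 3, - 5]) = [-7 , - 7, - 5,  -  5, - 1, - 4/7, 3 , 9]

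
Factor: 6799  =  13^1 * 523^1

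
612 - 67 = 545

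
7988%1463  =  673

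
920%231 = 227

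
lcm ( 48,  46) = 1104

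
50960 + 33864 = 84824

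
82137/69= 27379/23=1190.39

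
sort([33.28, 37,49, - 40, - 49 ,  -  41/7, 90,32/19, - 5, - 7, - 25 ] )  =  [ - 49, - 40, - 25,  -  7,-41/7,-5 , 32/19,33.28,37,49,90 ]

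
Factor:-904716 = -2^2*3^3*8377^1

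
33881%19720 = 14161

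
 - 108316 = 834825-943141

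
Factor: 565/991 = 5^1*113^1* 991^(  -  1)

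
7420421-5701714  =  1718707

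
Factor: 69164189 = 173^1 *399793^1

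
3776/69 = 54 + 50/69 = 54.72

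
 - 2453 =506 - 2959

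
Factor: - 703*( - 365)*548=140614060 = 2^2*5^1*19^1*37^1*73^1*137^1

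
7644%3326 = 992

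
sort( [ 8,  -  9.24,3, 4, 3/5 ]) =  [ - 9.24, 3/5, 3, 4, 8]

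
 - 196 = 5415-5611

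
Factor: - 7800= - 2^3* 3^1 * 5^2*13^1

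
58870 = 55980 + 2890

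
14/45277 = 14/45277= 0.00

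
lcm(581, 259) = 21497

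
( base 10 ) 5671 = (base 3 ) 21210001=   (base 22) BFH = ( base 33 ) 56s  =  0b1011000100111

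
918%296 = 30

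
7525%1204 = 301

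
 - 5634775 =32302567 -37937342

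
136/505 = 136/505 = 0.27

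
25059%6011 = 1015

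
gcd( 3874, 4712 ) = 2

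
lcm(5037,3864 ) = 282072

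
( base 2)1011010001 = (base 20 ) 1G1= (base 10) 721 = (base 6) 3201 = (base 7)2050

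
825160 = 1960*421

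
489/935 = 489/935 = 0.52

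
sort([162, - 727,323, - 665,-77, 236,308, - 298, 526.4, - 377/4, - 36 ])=[ - 727, - 665 , - 298, - 377/4, - 77, - 36,162, 236,308, 323,526.4] 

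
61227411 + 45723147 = 106950558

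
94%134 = 94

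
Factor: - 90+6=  - 2^2*3^1*7^1  =  - 84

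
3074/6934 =1537/3467= 0.44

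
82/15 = 82/15 = 5.47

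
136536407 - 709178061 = -572641654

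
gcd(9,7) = 1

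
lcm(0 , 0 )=0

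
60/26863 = 60/26863 = 0.00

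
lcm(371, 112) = 5936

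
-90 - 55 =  - 145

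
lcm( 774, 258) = 774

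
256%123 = 10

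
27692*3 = 83076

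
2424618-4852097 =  - 2427479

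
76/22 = 38/11= 3.45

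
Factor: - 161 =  - 7^1*23^1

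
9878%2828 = 1394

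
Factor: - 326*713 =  -232438  =  - 2^1*23^1*31^1*163^1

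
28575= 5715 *5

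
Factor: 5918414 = 2^1 * 17^1 * 174071^1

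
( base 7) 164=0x5f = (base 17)5a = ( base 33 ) 2T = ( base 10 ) 95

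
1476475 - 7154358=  - 5677883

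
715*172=122980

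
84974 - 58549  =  26425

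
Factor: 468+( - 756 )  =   - 2^5*3^2  =  - 288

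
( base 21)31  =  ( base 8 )100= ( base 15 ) 44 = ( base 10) 64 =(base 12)54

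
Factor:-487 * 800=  - 389600 = - 2^5*5^2 * 487^1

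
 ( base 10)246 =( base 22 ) B4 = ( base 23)ag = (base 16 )F6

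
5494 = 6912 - 1418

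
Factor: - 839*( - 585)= 490815 = 3^2*5^1*13^1 * 839^1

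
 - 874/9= - 98 + 8/9  =  - 97.11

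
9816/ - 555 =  - 18+58/185 = - 17.69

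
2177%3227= 2177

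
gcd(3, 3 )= 3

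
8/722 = 4/361 = 0.01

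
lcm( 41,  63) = 2583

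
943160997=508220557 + 434940440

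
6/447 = 2/149 = 0.01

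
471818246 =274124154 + 197694092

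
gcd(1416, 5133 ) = 177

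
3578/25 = 143 + 3/25 = 143.12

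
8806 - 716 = 8090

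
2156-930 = 1226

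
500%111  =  56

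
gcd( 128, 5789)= 1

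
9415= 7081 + 2334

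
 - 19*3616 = -68704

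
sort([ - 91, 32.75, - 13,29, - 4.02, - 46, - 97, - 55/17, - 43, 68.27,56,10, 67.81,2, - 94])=[  -  97, - 94, - 91, - 46, - 43 , - 13, - 4.02, - 55/17,2,10, 29,32.75,56,67.81,68.27 ]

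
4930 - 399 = 4531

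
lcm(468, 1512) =19656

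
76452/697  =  109 + 479/697 = 109.69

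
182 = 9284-9102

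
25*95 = 2375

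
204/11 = 204/11 = 18.55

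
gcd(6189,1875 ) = 3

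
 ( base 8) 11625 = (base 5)130023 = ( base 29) 5RP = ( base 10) 5013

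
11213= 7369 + 3844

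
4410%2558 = 1852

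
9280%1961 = 1436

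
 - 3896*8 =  - 31168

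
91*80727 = 7346157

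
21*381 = 8001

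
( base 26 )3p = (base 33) 34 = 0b1100111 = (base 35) 2X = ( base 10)103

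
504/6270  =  84/1045=0.08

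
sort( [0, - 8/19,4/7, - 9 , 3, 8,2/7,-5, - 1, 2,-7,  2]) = [ - 9,  -  7, - 5, - 1, - 8/19, 0 , 2/7,4/7,2,2 , 3, 8]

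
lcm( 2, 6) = 6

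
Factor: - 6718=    - 2^1*3359^1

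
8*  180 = 1440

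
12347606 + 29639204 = 41986810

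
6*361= 2166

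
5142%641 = 14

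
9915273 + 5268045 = 15183318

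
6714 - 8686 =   -  1972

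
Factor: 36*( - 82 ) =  -2^3*3^2*41^1 = - 2952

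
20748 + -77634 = -56886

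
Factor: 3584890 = 2^1* 5^1*211^1*1699^1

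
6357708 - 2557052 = 3800656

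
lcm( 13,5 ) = 65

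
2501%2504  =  2501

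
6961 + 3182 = 10143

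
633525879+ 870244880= 1503770759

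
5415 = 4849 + 566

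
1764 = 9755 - 7991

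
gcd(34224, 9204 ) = 12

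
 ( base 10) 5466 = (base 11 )411a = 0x155a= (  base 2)1010101011010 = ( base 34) 4OQ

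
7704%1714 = 848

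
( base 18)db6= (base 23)880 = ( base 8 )10500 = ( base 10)4416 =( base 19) c48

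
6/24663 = 2/8221 = 0.00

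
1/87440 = 1/87440 =0.00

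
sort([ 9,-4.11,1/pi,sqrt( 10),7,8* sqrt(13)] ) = [ - 4.11,1/pi,sqrt( 10),7,9,8*sqrt( 13) ] 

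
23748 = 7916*3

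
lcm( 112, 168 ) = 336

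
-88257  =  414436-502693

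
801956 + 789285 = 1591241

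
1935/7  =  1935/7 = 276.43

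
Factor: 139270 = 2^1*5^1*19^1*733^1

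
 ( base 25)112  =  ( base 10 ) 652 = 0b1010001100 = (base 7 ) 1621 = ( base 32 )kc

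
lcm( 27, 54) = 54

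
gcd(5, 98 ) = 1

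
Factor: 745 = 5^1*149^1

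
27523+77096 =104619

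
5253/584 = 8 + 581/584 = 8.99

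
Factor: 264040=2^3*5^1*7^1*23^1* 41^1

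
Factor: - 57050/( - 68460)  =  5/6 = 2^ ( - 1 )*3^ ( - 1 )*5^1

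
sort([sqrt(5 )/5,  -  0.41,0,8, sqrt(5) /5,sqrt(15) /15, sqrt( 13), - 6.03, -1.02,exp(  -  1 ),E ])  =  [ - 6.03,-1.02,-0.41,0,sqrt(15) /15,exp( - 1 ),  sqrt ( 5)/5,sqrt(5)/5,E,sqrt(13 ),8] 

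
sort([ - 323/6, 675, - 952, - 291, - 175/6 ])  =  [ - 952, - 291, - 323/6, - 175/6,675 ]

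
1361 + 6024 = 7385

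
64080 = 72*890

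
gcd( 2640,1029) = 3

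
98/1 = 98 = 98.00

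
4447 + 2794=7241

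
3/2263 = 3/2263 = 0.00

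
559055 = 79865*7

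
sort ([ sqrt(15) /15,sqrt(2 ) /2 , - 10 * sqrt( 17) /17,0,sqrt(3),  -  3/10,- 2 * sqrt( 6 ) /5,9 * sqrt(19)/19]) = [ - 10*sqrt( 17) /17, - 2* sqrt ( 6 ) /5, - 3/10,0,sqrt (15) /15,sqrt( 2)/2,sqrt ( 3), 9 * sqrt( 19)/19]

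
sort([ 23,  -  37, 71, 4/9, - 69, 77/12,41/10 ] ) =[ - 69,-37,4/9, 41/10, 77/12,23,71] 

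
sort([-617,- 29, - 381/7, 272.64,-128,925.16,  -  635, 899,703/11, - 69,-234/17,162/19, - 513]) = [ - 635,- 617, - 513, - 128, - 69,  -  381/7, - 29, - 234/17, 162/19, 703/11 , 272.64, 899,925.16] 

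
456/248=1 + 26/31 = 1.84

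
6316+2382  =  8698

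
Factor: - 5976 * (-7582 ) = 45310032 = 2^4 * 3^2 * 17^1*83^1*223^1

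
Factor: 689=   13^1*53^1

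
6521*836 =5451556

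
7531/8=7531/8 = 941.38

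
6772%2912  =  948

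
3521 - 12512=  -8991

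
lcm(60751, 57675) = 4556325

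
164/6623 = 164/6623 = 0.02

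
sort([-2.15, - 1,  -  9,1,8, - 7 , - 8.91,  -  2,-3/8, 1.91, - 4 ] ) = [ - 9,-8.91, -7 , - 4, - 2.15,-2,-1,- 3/8, 1,1.91, 8 ] 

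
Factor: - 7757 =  - 7757^1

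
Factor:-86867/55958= -2^( - 1) * 7^( - 2 )*11^1* 53^1 * 149^1*571^(-1)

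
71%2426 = 71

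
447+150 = 597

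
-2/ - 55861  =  2/55861=0.00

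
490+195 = 685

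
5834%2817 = 200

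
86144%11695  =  4279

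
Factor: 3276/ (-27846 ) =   -  2/17= - 2^1* 17^( - 1)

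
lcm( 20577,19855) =1131735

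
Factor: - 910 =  - 2^1*5^1*7^1*13^1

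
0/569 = 0 = 0.00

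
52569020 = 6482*8110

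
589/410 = 1 + 179/410 = 1.44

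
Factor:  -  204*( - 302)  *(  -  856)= - 2^6 * 3^1 * 17^1*107^1*151^1 = - 52736448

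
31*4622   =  143282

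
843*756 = 637308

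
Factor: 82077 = 3^1* 109^1*  251^1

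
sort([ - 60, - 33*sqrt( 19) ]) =[  -  33*sqrt( 19),  -  60 ] 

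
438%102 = 30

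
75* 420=31500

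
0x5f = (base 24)3N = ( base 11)87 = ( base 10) 95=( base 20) 4F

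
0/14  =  0 =0.00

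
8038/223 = 8038/223 = 36.04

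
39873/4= 9968 +1/4  =  9968.25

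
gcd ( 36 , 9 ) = 9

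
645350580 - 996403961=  - 351053381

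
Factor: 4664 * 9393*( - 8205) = -359452451160 = -2^3*3^2*5^1*11^1*31^1*53^1 *101^1*547^1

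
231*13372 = 3088932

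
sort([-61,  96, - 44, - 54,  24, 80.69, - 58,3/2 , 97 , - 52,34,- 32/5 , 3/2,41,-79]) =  [ - 79 , - 61, - 58, - 54,-52, - 44  ,- 32/5, 3/2, 3/2,24  ,  34, 41,80.69,96,  97]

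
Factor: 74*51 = 2^1*3^1* 17^1*37^1 = 3774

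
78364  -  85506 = - 7142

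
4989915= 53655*93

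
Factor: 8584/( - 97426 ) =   -  2^2*7^( - 1 )* 29^1*37^1*6959^( - 1) = - 4292/48713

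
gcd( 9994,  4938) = 2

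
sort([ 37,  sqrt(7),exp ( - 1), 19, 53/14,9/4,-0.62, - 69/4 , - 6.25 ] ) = [ - 69/4, - 6.25,-0.62,exp( - 1 ),9/4,sqrt(7 ),  53/14,19, 37 ] 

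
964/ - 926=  - 482/463 = - 1.04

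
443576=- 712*(-623) 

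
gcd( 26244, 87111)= 9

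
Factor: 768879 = 3^3*28477^1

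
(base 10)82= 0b1010010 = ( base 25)37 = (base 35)2C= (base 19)46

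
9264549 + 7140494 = 16405043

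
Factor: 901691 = 7^1*128813^1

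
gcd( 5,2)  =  1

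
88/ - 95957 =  - 1+95869/95957 = -0.00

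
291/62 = 4  +  43/62 = 4.69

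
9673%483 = 13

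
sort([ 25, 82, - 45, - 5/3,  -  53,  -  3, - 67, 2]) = [ - 67,  -  53, - 45,  -  3, - 5/3,2, 25, 82 ] 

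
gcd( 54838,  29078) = 14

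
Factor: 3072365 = 5^1*653^1*941^1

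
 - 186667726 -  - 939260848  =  752593122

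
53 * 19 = 1007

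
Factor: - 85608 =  - 2^3*3^2*29^1 * 41^1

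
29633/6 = 29633/6 = 4938.83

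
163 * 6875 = 1120625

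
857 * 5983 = 5127431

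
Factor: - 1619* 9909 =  - 16042671 = - 3^3*367^1*1619^1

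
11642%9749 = 1893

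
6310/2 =3155 = 3155.00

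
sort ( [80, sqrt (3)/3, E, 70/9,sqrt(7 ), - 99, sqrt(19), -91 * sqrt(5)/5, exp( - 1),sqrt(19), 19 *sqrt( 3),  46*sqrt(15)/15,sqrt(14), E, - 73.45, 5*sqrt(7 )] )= [ -99, - 73.45,-91*sqrt( 5 )/5, exp( - 1), sqrt( 3) /3, sqrt( 7), E, E , sqrt(14),sqrt(19), sqrt(19),70/9, 46*sqrt(15 )/15, 5 * sqrt( 7),19*sqrt( 3), 80 ]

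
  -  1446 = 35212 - 36658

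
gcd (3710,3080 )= 70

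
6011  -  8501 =-2490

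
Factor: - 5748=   - 2^2 * 3^1*479^1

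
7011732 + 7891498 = 14903230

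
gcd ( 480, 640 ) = 160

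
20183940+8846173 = 29030113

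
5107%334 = 97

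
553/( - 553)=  - 1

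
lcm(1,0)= 0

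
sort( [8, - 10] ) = [ -10,  8]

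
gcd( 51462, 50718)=6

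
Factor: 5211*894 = 2^1*3^4*149^1*193^1= 4658634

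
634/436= 1 + 99/218= 1.45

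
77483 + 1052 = 78535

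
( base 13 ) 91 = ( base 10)118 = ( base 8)166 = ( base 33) 3j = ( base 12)9A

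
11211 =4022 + 7189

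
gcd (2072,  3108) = 1036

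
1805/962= 1805/962 = 1.88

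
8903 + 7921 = 16824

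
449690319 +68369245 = 518059564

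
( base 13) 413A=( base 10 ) 9006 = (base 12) 5266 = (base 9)13316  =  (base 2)10001100101110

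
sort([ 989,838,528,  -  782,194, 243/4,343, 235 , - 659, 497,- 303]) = [-782,-659,- 303,243/4, 194,235, 343,497, 528, 838 , 989]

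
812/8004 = 7/69 = 0.10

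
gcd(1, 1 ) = 1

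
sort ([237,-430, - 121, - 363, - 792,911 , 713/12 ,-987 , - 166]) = [-987,-792, - 430,- 363, - 166, - 121, 713/12 , 237,911]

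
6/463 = 6/463 = 0.01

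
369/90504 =41/10056 = 0.00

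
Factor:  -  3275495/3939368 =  - 2^(  -  3) * 5^1*239^1*2741^1*492421^ (  -  1)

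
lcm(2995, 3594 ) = 17970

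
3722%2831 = 891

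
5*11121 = 55605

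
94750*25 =2368750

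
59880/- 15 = -3992/1  =  -  3992.00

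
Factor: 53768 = 2^3 * 11^1 *13^1*47^1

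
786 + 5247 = 6033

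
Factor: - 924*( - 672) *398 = 247129344 = 2^8*3^2*7^2*11^1*199^1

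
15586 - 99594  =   - 84008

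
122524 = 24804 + 97720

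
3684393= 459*8027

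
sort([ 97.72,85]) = [ 85, 97.72]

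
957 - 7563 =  - 6606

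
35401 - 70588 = - 35187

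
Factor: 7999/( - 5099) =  - 19^1*421^1*5099^( - 1)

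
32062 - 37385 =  -5323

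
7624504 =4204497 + 3420007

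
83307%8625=5682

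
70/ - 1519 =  - 1 + 207/217 = -0.05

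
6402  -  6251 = 151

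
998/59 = 16 + 54/59 = 16.92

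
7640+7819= 15459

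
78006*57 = 4446342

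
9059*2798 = 25347082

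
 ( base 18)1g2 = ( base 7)1535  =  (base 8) 1146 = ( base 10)614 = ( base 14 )31C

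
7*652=4564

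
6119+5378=11497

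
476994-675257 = -198263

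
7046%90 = 26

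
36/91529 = 36/91529  =  0.00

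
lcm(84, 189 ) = 756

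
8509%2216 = 1861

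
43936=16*2746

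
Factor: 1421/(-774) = - 2^( - 1)*3^(-2 )*7^2*29^1*43^(  -  1 )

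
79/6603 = 79/6603= 0.01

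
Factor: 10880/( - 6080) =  - 34/19 = -2^1 * 17^1*19^( - 1)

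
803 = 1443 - 640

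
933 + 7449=8382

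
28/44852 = 7/11213 = 0.00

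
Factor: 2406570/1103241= 802190/367747 = 2^1 * 5^1*23^( - 1 ) * 59^( - 1) * 97^1*271^(- 1 )*827^1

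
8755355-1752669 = 7002686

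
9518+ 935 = 10453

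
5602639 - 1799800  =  3802839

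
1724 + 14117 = 15841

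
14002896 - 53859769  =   - 39856873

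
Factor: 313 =313^1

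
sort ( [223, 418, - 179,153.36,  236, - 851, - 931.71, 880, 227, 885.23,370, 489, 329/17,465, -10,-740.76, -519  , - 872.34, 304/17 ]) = [ - 931.71, - 872.34, - 851, - 740.76, - 519, - 179, - 10, 304/17, 329/17, 153.36, 223, 227, 236 , 370,418, 465, 489, 880, 885.23]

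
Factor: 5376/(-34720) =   -  2^3*3^1 * 5^(-1)*31^( - 1 ) = - 24/155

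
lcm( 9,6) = 18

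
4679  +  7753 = 12432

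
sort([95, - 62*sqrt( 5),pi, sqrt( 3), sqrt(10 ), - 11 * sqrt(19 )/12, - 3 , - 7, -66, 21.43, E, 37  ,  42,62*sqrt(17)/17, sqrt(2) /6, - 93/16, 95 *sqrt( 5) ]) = [ - 62 * sqrt ( 5 ), - 66 , - 7, - 93/16, - 11*sqrt (19)/12,-3,sqrt(2 ) /6, sqrt( 3 ),E, pi, sqrt(10),62*sqrt( 17 )/17, 21.43,37,42, 95, 95*sqrt ( 5 )] 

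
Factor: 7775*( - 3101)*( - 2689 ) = 5^2*7^1*311^1* 443^1 *2689^1 = 64832529475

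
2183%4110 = 2183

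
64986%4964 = 454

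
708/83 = 708/83 =8.53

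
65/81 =65/81= 0.80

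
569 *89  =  50641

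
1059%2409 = 1059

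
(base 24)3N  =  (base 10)95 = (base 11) 87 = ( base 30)35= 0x5f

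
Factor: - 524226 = -2^1*3^1*41^1*2131^1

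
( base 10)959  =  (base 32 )tv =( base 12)67b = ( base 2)1110111111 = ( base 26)1AN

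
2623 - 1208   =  1415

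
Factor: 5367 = 3^1 * 1789^1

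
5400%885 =90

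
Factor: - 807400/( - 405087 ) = 2^3*3^( - 1)*5^2*11^1 * 367^1*135029^( - 1)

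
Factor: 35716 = 2^2*8929^1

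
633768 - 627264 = 6504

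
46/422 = 23/211 =0.11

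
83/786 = 83/786 = 0.11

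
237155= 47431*5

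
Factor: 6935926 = 2^1*23^1*131^1*1151^1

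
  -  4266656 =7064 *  (  -  604 ) 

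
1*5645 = 5645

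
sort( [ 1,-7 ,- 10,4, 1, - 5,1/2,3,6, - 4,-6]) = [ - 10,-7, - 6,-5, - 4, 1/2,  1,1,3, 4, 6]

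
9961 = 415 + 9546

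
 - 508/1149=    - 1 + 641/1149=-0.44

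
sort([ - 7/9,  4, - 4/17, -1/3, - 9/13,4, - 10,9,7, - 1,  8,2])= [ - 10 , - 1, - 7/9, - 9/13, - 1/3, - 4/17,2,4,4,7,8, 9]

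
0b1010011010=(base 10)666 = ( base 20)1d6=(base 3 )220200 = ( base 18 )210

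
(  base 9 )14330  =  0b10011000010011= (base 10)9747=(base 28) cc3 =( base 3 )111101000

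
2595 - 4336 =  - 1741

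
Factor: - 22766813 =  - 307^1*74159^1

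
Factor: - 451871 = -7^1*64553^1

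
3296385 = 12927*255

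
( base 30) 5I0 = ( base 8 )11660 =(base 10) 5040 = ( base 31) 57i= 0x13b0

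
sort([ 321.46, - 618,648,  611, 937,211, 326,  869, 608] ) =[-618,  211,  321.46, 326, 608, 611, 648,869, 937 ]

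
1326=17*78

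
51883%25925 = 33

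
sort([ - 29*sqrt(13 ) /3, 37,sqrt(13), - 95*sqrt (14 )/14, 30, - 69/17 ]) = [ -29  *  sqrt(13 )/3, - 95*sqrt(14 )/14,- 69/17,sqrt( 13),30, 37 ]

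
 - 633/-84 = 7 + 15/28 = 7.54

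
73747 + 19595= 93342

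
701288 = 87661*8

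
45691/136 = 45691/136 = 335.96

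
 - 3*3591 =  -10773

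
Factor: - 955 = -5^1*191^1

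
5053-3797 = 1256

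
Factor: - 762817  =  - 11^1*31^1*2237^1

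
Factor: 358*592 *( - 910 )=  - 2^6*5^1*7^1*13^1 * 37^1*179^1 = -  192861760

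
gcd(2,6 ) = 2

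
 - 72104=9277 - 81381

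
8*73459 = 587672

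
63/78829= 63/78829  =  0.00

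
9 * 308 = 2772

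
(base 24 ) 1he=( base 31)116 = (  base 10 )998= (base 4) 33212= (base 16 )3E6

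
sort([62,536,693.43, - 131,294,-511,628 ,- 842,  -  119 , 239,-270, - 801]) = [ - 842,-801, - 511, - 270, - 131,  -  119,62, 239,294,  536, 628,693.43]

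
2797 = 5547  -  2750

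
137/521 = 137/521 = 0.26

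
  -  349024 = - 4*87256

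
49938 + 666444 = 716382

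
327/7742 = 327/7742= 0.04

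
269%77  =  38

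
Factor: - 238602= - 2^1 * 3^1*7^1*13^1*19^1*23^1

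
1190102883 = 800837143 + 389265740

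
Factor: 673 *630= 423990= 2^1*3^2*5^1 *7^1*673^1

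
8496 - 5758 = 2738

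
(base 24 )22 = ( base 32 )1I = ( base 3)1212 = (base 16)32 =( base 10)50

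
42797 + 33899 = 76696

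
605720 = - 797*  ( -760 )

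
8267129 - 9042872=  -  775743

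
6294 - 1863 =4431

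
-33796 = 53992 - 87788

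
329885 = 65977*5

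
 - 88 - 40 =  -128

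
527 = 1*527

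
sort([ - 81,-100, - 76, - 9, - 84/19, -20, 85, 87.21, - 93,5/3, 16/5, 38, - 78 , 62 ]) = [ - 100,  -  93, - 81, - 78, - 76,-20,  -  9, - 84/19, 5/3, 16/5, 38, 62, 85 , 87.21] 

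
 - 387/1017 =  - 43/113 = -  0.38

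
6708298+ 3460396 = 10168694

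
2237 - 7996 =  - 5759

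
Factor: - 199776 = -2^5*3^1*2081^1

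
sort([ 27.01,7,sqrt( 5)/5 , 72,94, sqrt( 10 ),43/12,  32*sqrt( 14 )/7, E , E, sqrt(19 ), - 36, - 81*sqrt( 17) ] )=[  -  81*sqrt( 17), - 36,sqrt (5 )/5 , E, E,sqrt( 10 ), 43/12  ,  sqrt( 19 ),7, 32*sqrt(14)/7, 27.01, 72,94]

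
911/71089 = 911/71089= 0.01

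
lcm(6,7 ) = 42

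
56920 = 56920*1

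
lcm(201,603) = 603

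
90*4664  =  419760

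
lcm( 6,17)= 102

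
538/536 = 1  +  1/268 = 1.00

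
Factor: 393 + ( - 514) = - 121 = -  11^2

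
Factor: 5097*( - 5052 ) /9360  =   - 715279/260 = - 2^ (- 2 )*5^( - 1)*13^(-1 ) * 421^1*1699^1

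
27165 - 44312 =- 17147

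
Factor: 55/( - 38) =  -2^ ( - 1 ) * 5^1  *  11^1*19^(- 1 ) 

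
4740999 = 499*9501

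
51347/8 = 6418 + 3/8 = 6418.38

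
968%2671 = 968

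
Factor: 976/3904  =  2^( - 2 )= 1/4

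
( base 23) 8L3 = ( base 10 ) 4718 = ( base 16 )126E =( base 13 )21BC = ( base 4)1021232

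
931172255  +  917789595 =1848961850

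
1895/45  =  42 + 1/9 =42.11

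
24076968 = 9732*2474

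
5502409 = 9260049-3757640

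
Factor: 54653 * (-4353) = - 237904509= -3^1*31^1 * 41^1 * 43^1 * 1451^1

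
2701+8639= 11340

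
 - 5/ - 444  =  5/444 = 0.01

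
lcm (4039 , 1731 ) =12117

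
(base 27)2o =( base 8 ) 116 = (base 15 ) 53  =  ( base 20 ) 3i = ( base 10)78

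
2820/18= 470/3 = 156.67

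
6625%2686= 1253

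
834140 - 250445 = 583695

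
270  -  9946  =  - 9676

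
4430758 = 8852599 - 4421841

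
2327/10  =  2327/10 = 232.70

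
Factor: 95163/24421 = 3^1*24421^( - 1)*31721^1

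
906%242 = 180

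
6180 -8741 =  - 2561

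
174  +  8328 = 8502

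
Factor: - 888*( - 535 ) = 2^3*3^1*5^1*37^1*107^1 = 475080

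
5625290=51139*110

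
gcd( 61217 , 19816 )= 1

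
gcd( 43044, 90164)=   4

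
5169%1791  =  1587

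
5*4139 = 20695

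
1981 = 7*283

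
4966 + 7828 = 12794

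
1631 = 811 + 820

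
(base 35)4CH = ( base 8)12331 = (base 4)1103121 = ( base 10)5337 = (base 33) 4to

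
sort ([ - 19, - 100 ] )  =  [ - 100, - 19 ]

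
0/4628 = 0 = 0.00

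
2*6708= 13416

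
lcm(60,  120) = 120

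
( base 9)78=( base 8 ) 107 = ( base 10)71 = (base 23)32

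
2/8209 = 2/8209 = 0.00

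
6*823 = 4938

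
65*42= 2730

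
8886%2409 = 1659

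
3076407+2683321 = 5759728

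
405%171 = 63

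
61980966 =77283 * 802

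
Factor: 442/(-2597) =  - 2^1*7^( - 2)*13^1*17^1*53^ ( - 1)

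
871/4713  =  871/4713  =  0.18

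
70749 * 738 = 52212762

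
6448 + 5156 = 11604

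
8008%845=403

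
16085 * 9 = 144765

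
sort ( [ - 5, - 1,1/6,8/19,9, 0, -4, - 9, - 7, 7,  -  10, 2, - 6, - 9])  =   [ - 10, - 9, - 9, - 7, - 6, - 5,- 4, - 1,0, 1/6,8/19,2,7,9]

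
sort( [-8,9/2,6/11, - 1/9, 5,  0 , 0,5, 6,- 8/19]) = [ - 8, - 8/19,-1/9, 0, 0, 6/11, 9/2,5, 5,6 ] 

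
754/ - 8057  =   - 1 + 7303/8057  =  - 0.09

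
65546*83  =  5440318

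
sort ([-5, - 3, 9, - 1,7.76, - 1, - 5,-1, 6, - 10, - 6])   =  [ - 10, - 6, - 5, - 5, - 3, - 1,- 1, - 1,6,7.76, 9] 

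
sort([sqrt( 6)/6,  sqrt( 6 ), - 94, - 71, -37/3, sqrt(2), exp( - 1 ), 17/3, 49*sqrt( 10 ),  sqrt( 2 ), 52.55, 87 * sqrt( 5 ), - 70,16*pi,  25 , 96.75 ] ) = [ - 94,-71,-70,-37/3, exp( - 1 ),sqrt( 6)/6,  sqrt( 2 ), sqrt( 2 ), sqrt( 6),17/3, 25, 16*pi, 52.55 , 96.75,  49*sqrt ( 10),87*sqrt (5)]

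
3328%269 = 100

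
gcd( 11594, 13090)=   374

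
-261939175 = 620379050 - 882318225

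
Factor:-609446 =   -  2^1*304723^1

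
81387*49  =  3987963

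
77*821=63217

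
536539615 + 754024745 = 1290564360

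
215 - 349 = - 134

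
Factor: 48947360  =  2^5*5^1*7^1*11^1*29^1*137^1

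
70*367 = 25690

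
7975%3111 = 1753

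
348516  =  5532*63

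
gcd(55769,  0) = 55769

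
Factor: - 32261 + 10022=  - 22239 = -  3^2 * 7^1*353^1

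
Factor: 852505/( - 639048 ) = -2^( - 3)*3^ ( - 1)  *  5^1*53^1*3217^1*26627^( - 1) 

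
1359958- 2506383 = - 1146425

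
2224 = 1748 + 476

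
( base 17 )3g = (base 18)3D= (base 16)43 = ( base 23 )2L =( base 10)67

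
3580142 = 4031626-451484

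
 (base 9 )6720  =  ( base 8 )11537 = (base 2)1001101011111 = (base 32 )4QV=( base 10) 4959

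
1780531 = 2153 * 827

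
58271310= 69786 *835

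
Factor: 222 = 2^1*3^1*37^1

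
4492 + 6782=11274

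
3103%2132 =971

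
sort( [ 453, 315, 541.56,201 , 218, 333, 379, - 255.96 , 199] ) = [  -  255.96,199,201, 218,315, 333,  379 , 453, 541.56 ]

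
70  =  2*35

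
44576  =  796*56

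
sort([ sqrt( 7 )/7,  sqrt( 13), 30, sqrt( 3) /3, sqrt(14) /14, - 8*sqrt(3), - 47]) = [ - 47, - 8*sqrt(3 ), sqrt(14)/14, sqrt(7 ) /7, sqrt( 3 ) /3, sqrt(13), 30]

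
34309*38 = 1303742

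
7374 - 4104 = 3270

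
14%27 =14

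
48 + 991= 1039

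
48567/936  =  51 + 277/312=51.89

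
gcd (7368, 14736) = 7368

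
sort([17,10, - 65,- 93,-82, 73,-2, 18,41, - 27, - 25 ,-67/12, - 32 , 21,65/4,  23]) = [ - 93, -82,- 65, - 32, - 27, - 25,- 67/12,  -  2,10,65/4 , 17,18,21,23, 41,73 ]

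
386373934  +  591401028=977774962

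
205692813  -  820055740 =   -  614362927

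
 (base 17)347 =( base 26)1a6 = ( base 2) 1110101110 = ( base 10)942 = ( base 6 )4210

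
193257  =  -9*(  -  21473) 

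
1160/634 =1 + 263/317 = 1.83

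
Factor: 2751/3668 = 2^(-2 )*3^1  =  3/4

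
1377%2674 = 1377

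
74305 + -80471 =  -6166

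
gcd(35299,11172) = 1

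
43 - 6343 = - 6300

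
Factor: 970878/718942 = 3^1*7^( -1)*89^ ( -1)*103^1*577^(  -  1)*1571^1 = 485439/359471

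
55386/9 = 6154= 6154.00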